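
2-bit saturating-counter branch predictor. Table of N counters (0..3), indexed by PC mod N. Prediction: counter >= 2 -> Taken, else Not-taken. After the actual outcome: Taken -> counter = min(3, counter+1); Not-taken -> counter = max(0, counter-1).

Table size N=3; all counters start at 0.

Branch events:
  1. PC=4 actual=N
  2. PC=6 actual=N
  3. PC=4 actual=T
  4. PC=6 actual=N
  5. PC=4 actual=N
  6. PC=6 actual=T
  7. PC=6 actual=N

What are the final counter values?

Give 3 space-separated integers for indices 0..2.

Answer: 0 0 0

Derivation:
Ev 1: PC=4 idx=1 pred=N actual=N -> ctr[1]=0
Ev 2: PC=6 idx=0 pred=N actual=N -> ctr[0]=0
Ev 3: PC=4 idx=1 pred=N actual=T -> ctr[1]=1
Ev 4: PC=6 idx=0 pred=N actual=N -> ctr[0]=0
Ev 5: PC=4 idx=1 pred=N actual=N -> ctr[1]=0
Ev 6: PC=6 idx=0 pred=N actual=T -> ctr[0]=1
Ev 7: PC=6 idx=0 pred=N actual=N -> ctr[0]=0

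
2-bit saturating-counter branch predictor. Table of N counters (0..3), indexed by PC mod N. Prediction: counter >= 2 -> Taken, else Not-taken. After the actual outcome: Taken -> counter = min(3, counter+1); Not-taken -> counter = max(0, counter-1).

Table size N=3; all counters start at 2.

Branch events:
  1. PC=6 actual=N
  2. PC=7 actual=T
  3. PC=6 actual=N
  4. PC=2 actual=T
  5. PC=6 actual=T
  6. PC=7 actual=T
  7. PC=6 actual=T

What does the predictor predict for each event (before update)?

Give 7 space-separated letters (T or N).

Answer: T T N T N T N

Derivation:
Ev 1: PC=6 idx=0 pred=T actual=N -> ctr[0]=1
Ev 2: PC=7 idx=1 pred=T actual=T -> ctr[1]=3
Ev 3: PC=6 idx=0 pred=N actual=N -> ctr[0]=0
Ev 4: PC=2 idx=2 pred=T actual=T -> ctr[2]=3
Ev 5: PC=6 idx=0 pred=N actual=T -> ctr[0]=1
Ev 6: PC=7 idx=1 pred=T actual=T -> ctr[1]=3
Ev 7: PC=6 idx=0 pred=N actual=T -> ctr[0]=2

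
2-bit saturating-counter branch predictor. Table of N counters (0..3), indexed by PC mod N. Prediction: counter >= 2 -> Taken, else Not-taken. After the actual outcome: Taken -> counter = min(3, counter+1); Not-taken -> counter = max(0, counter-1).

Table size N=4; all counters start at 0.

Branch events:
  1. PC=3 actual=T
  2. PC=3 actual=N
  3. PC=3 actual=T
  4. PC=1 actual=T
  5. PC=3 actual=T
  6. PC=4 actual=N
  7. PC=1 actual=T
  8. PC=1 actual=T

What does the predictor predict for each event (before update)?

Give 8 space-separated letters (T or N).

Ev 1: PC=3 idx=3 pred=N actual=T -> ctr[3]=1
Ev 2: PC=3 idx=3 pred=N actual=N -> ctr[3]=0
Ev 3: PC=3 idx=3 pred=N actual=T -> ctr[3]=1
Ev 4: PC=1 idx=1 pred=N actual=T -> ctr[1]=1
Ev 5: PC=3 idx=3 pred=N actual=T -> ctr[3]=2
Ev 6: PC=4 idx=0 pred=N actual=N -> ctr[0]=0
Ev 7: PC=1 idx=1 pred=N actual=T -> ctr[1]=2
Ev 8: PC=1 idx=1 pred=T actual=T -> ctr[1]=3

Answer: N N N N N N N T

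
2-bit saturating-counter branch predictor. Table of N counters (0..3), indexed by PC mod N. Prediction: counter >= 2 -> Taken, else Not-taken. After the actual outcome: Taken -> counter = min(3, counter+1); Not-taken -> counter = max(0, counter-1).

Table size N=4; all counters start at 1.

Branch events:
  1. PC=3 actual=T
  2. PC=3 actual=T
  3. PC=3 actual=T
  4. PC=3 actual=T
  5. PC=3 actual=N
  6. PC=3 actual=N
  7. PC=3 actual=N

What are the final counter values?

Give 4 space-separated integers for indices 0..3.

Ev 1: PC=3 idx=3 pred=N actual=T -> ctr[3]=2
Ev 2: PC=3 idx=3 pred=T actual=T -> ctr[3]=3
Ev 3: PC=3 idx=3 pred=T actual=T -> ctr[3]=3
Ev 4: PC=3 idx=3 pred=T actual=T -> ctr[3]=3
Ev 5: PC=3 idx=3 pred=T actual=N -> ctr[3]=2
Ev 6: PC=3 idx=3 pred=T actual=N -> ctr[3]=1
Ev 7: PC=3 idx=3 pred=N actual=N -> ctr[3]=0

Answer: 1 1 1 0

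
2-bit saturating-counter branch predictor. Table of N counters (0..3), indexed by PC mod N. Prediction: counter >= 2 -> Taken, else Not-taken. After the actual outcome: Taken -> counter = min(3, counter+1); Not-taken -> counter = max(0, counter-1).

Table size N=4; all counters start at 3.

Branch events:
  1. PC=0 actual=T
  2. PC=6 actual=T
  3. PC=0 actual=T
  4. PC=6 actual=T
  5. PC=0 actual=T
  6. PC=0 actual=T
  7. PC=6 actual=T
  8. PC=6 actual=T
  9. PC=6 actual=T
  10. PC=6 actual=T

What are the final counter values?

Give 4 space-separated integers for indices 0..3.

Answer: 3 3 3 3

Derivation:
Ev 1: PC=0 idx=0 pred=T actual=T -> ctr[0]=3
Ev 2: PC=6 idx=2 pred=T actual=T -> ctr[2]=3
Ev 3: PC=0 idx=0 pred=T actual=T -> ctr[0]=3
Ev 4: PC=6 idx=2 pred=T actual=T -> ctr[2]=3
Ev 5: PC=0 idx=0 pred=T actual=T -> ctr[0]=3
Ev 6: PC=0 idx=0 pred=T actual=T -> ctr[0]=3
Ev 7: PC=6 idx=2 pred=T actual=T -> ctr[2]=3
Ev 8: PC=6 idx=2 pred=T actual=T -> ctr[2]=3
Ev 9: PC=6 idx=2 pred=T actual=T -> ctr[2]=3
Ev 10: PC=6 idx=2 pred=T actual=T -> ctr[2]=3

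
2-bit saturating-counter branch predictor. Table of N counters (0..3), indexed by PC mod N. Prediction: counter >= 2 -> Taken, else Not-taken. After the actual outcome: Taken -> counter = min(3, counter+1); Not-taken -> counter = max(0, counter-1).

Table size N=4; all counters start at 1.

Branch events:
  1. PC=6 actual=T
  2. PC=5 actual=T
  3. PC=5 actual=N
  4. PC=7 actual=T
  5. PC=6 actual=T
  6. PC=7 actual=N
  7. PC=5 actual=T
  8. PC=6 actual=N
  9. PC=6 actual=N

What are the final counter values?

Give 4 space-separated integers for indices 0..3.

Answer: 1 2 1 1

Derivation:
Ev 1: PC=6 idx=2 pred=N actual=T -> ctr[2]=2
Ev 2: PC=5 idx=1 pred=N actual=T -> ctr[1]=2
Ev 3: PC=5 idx=1 pred=T actual=N -> ctr[1]=1
Ev 4: PC=7 idx=3 pred=N actual=T -> ctr[3]=2
Ev 5: PC=6 idx=2 pred=T actual=T -> ctr[2]=3
Ev 6: PC=7 idx=3 pred=T actual=N -> ctr[3]=1
Ev 7: PC=5 idx=1 pred=N actual=T -> ctr[1]=2
Ev 8: PC=6 idx=2 pred=T actual=N -> ctr[2]=2
Ev 9: PC=6 idx=2 pred=T actual=N -> ctr[2]=1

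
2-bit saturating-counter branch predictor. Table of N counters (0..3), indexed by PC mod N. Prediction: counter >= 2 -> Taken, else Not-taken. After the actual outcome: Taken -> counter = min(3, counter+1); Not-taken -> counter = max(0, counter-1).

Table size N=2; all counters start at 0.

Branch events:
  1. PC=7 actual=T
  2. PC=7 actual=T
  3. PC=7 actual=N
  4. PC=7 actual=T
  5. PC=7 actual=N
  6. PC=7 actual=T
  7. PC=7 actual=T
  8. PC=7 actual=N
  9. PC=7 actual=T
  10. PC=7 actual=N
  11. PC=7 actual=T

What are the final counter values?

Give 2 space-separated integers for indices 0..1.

Answer: 0 3

Derivation:
Ev 1: PC=7 idx=1 pred=N actual=T -> ctr[1]=1
Ev 2: PC=7 idx=1 pred=N actual=T -> ctr[1]=2
Ev 3: PC=7 idx=1 pred=T actual=N -> ctr[1]=1
Ev 4: PC=7 idx=1 pred=N actual=T -> ctr[1]=2
Ev 5: PC=7 idx=1 pred=T actual=N -> ctr[1]=1
Ev 6: PC=7 idx=1 pred=N actual=T -> ctr[1]=2
Ev 7: PC=7 idx=1 pred=T actual=T -> ctr[1]=3
Ev 8: PC=7 idx=1 pred=T actual=N -> ctr[1]=2
Ev 9: PC=7 idx=1 pred=T actual=T -> ctr[1]=3
Ev 10: PC=7 idx=1 pred=T actual=N -> ctr[1]=2
Ev 11: PC=7 idx=1 pred=T actual=T -> ctr[1]=3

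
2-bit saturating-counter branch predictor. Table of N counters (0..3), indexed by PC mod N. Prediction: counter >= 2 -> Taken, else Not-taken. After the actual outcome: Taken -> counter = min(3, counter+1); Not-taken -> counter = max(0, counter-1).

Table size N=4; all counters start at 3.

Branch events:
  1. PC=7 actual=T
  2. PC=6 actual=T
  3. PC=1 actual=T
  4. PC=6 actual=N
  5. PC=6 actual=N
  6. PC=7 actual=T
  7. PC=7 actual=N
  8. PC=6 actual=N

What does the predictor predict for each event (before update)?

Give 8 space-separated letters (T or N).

Answer: T T T T T T T N

Derivation:
Ev 1: PC=7 idx=3 pred=T actual=T -> ctr[3]=3
Ev 2: PC=6 idx=2 pred=T actual=T -> ctr[2]=3
Ev 3: PC=1 idx=1 pred=T actual=T -> ctr[1]=3
Ev 4: PC=6 idx=2 pred=T actual=N -> ctr[2]=2
Ev 5: PC=6 idx=2 pred=T actual=N -> ctr[2]=1
Ev 6: PC=7 idx=3 pred=T actual=T -> ctr[3]=3
Ev 7: PC=7 idx=3 pred=T actual=N -> ctr[3]=2
Ev 8: PC=6 idx=2 pred=N actual=N -> ctr[2]=0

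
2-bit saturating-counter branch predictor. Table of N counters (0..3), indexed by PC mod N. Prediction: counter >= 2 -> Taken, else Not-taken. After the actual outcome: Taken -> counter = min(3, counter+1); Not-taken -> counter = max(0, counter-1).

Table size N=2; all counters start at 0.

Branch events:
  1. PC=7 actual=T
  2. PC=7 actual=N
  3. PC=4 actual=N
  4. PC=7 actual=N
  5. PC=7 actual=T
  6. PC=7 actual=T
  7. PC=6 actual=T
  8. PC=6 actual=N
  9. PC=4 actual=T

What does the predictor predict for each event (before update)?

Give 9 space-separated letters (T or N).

Answer: N N N N N N N N N

Derivation:
Ev 1: PC=7 idx=1 pred=N actual=T -> ctr[1]=1
Ev 2: PC=7 idx=1 pred=N actual=N -> ctr[1]=0
Ev 3: PC=4 idx=0 pred=N actual=N -> ctr[0]=0
Ev 4: PC=7 idx=1 pred=N actual=N -> ctr[1]=0
Ev 5: PC=7 idx=1 pred=N actual=T -> ctr[1]=1
Ev 6: PC=7 idx=1 pred=N actual=T -> ctr[1]=2
Ev 7: PC=6 idx=0 pred=N actual=T -> ctr[0]=1
Ev 8: PC=6 idx=0 pred=N actual=N -> ctr[0]=0
Ev 9: PC=4 idx=0 pred=N actual=T -> ctr[0]=1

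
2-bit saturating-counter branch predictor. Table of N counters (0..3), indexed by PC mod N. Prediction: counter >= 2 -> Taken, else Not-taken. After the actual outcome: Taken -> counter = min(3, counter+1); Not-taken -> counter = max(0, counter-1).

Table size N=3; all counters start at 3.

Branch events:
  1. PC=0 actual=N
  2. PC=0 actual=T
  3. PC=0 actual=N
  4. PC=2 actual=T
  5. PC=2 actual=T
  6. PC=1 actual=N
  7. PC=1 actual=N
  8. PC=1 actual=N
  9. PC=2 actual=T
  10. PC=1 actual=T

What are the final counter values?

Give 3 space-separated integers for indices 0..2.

Ev 1: PC=0 idx=0 pred=T actual=N -> ctr[0]=2
Ev 2: PC=0 idx=0 pred=T actual=T -> ctr[0]=3
Ev 3: PC=0 idx=0 pred=T actual=N -> ctr[0]=2
Ev 4: PC=2 idx=2 pred=T actual=T -> ctr[2]=3
Ev 5: PC=2 idx=2 pred=T actual=T -> ctr[2]=3
Ev 6: PC=1 idx=1 pred=T actual=N -> ctr[1]=2
Ev 7: PC=1 idx=1 pred=T actual=N -> ctr[1]=1
Ev 8: PC=1 idx=1 pred=N actual=N -> ctr[1]=0
Ev 9: PC=2 idx=2 pred=T actual=T -> ctr[2]=3
Ev 10: PC=1 idx=1 pred=N actual=T -> ctr[1]=1

Answer: 2 1 3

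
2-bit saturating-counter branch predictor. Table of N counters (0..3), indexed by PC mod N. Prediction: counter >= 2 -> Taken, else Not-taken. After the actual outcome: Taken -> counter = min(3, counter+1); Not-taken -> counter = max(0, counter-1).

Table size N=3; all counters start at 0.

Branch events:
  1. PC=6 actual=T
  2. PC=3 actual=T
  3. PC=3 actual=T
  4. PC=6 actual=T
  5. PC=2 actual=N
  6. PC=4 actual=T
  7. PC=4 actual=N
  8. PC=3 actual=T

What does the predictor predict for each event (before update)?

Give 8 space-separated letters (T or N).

Answer: N N T T N N N T

Derivation:
Ev 1: PC=6 idx=0 pred=N actual=T -> ctr[0]=1
Ev 2: PC=3 idx=0 pred=N actual=T -> ctr[0]=2
Ev 3: PC=3 idx=0 pred=T actual=T -> ctr[0]=3
Ev 4: PC=6 idx=0 pred=T actual=T -> ctr[0]=3
Ev 5: PC=2 idx=2 pred=N actual=N -> ctr[2]=0
Ev 6: PC=4 idx=1 pred=N actual=T -> ctr[1]=1
Ev 7: PC=4 idx=1 pred=N actual=N -> ctr[1]=0
Ev 8: PC=3 idx=0 pred=T actual=T -> ctr[0]=3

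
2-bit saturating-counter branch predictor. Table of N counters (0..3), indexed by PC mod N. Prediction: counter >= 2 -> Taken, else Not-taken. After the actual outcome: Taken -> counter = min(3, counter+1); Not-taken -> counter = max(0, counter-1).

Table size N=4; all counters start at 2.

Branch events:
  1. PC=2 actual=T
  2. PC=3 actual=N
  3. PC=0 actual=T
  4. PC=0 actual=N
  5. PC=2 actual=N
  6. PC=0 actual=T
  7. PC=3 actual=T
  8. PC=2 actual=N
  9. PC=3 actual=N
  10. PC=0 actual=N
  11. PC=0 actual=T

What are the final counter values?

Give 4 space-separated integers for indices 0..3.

Ev 1: PC=2 idx=2 pred=T actual=T -> ctr[2]=3
Ev 2: PC=3 idx=3 pred=T actual=N -> ctr[3]=1
Ev 3: PC=0 idx=0 pred=T actual=T -> ctr[0]=3
Ev 4: PC=0 idx=0 pred=T actual=N -> ctr[0]=2
Ev 5: PC=2 idx=2 pred=T actual=N -> ctr[2]=2
Ev 6: PC=0 idx=0 pred=T actual=T -> ctr[0]=3
Ev 7: PC=3 idx=3 pred=N actual=T -> ctr[3]=2
Ev 8: PC=2 idx=2 pred=T actual=N -> ctr[2]=1
Ev 9: PC=3 idx=3 pred=T actual=N -> ctr[3]=1
Ev 10: PC=0 idx=0 pred=T actual=N -> ctr[0]=2
Ev 11: PC=0 idx=0 pred=T actual=T -> ctr[0]=3

Answer: 3 2 1 1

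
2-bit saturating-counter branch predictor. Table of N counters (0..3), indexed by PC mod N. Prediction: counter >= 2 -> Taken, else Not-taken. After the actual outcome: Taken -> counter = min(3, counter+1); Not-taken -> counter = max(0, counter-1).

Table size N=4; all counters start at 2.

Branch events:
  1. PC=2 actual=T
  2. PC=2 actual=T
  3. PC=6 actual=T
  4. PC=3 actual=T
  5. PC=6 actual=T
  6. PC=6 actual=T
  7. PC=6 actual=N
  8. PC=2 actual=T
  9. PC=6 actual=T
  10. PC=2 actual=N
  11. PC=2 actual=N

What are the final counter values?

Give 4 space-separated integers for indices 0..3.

Answer: 2 2 1 3

Derivation:
Ev 1: PC=2 idx=2 pred=T actual=T -> ctr[2]=3
Ev 2: PC=2 idx=2 pred=T actual=T -> ctr[2]=3
Ev 3: PC=6 idx=2 pred=T actual=T -> ctr[2]=3
Ev 4: PC=3 idx=3 pred=T actual=T -> ctr[3]=3
Ev 5: PC=6 idx=2 pred=T actual=T -> ctr[2]=3
Ev 6: PC=6 idx=2 pred=T actual=T -> ctr[2]=3
Ev 7: PC=6 idx=2 pred=T actual=N -> ctr[2]=2
Ev 8: PC=2 idx=2 pred=T actual=T -> ctr[2]=3
Ev 9: PC=6 idx=2 pred=T actual=T -> ctr[2]=3
Ev 10: PC=2 idx=2 pred=T actual=N -> ctr[2]=2
Ev 11: PC=2 idx=2 pred=T actual=N -> ctr[2]=1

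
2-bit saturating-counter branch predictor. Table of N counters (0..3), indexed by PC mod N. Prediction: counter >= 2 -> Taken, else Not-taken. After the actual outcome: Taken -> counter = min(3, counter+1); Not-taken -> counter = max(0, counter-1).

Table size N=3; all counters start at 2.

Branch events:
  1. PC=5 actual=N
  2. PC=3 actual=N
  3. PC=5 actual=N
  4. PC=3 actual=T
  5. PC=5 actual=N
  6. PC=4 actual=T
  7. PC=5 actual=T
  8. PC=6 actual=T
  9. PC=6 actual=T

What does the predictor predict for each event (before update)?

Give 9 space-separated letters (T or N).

Ev 1: PC=5 idx=2 pred=T actual=N -> ctr[2]=1
Ev 2: PC=3 idx=0 pred=T actual=N -> ctr[0]=1
Ev 3: PC=5 idx=2 pred=N actual=N -> ctr[2]=0
Ev 4: PC=3 idx=0 pred=N actual=T -> ctr[0]=2
Ev 5: PC=5 idx=2 pred=N actual=N -> ctr[2]=0
Ev 6: PC=4 idx=1 pred=T actual=T -> ctr[1]=3
Ev 7: PC=5 idx=2 pred=N actual=T -> ctr[2]=1
Ev 8: PC=6 idx=0 pred=T actual=T -> ctr[0]=3
Ev 9: PC=6 idx=0 pred=T actual=T -> ctr[0]=3

Answer: T T N N N T N T T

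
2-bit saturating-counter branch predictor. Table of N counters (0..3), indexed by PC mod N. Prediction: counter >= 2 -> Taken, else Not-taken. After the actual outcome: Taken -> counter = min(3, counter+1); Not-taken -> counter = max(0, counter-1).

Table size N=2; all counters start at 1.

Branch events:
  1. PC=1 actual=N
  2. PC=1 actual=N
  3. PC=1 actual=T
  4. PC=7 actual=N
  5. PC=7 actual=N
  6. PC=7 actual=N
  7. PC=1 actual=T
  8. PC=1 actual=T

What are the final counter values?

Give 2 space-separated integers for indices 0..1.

Ev 1: PC=1 idx=1 pred=N actual=N -> ctr[1]=0
Ev 2: PC=1 idx=1 pred=N actual=N -> ctr[1]=0
Ev 3: PC=1 idx=1 pred=N actual=T -> ctr[1]=1
Ev 4: PC=7 idx=1 pred=N actual=N -> ctr[1]=0
Ev 5: PC=7 idx=1 pred=N actual=N -> ctr[1]=0
Ev 6: PC=7 idx=1 pred=N actual=N -> ctr[1]=0
Ev 7: PC=1 idx=1 pred=N actual=T -> ctr[1]=1
Ev 8: PC=1 idx=1 pred=N actual=T -> ctr[1]=2

Answer: 1 2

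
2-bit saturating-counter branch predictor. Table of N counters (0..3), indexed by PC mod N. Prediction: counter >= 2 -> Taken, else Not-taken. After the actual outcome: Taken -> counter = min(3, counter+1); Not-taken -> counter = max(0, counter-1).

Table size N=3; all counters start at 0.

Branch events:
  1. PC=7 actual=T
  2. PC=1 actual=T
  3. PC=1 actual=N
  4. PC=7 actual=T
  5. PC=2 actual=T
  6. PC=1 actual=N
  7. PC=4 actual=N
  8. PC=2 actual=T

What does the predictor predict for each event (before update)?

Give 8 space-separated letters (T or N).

Ev 1: PC=7 idx=1 pred=N actual=T -> ctr[1]=1
Ev 2: PC=1 idx=1 pred=N actual=T -> ctr[1]=2
Ev 3: PC=1 idx=1 pred=T actual=N -> ctr[1]=1
Ev 4: PC=7 idx=1 pred=N actual=T -> ctr[1]=2
Ev 5: PC=2 idx=2 pred=N actual=T -> ctr[2]=1
Ev 6: PC=1 idx=1 pred=T actual=N -> ctr[1]=1
Ev 7: PC=4 idx=1 pred=N actual=N -> ctr[1]=0
Ev 8: PC=2 idx=2 pred=N actual=T -> ctr[2]=2

Answer: N N T N N T N N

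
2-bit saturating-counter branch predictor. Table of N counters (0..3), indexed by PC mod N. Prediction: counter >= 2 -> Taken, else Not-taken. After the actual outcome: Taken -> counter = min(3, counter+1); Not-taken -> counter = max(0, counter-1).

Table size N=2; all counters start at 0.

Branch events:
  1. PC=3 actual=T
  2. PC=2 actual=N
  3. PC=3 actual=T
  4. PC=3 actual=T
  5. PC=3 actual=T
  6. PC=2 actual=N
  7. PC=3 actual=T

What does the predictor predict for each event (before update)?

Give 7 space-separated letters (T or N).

Answer: N N N T T N T

Derivation:
Ev 1: PC=3 idx=1 pred=N actual=T -> ctr[1]=1
Ev 2: PC=2 idx=0 pred=N actual=N -> ctr[0]=0
Ev 3: PC=3 idx=1 pred=N actual=T -> ctr[1]=2
Ev 4: PC=3 idx=1 pred=T actual=T -> ctr[1]=3
Ev 5: PC=3 idx=1 pred=T actual=T -> ctr[1]=3
Ev 6: PC=2 idx=0 pred=N actual=N -> ctr[0]=0
Ev 7: PC=3 idx=1 pred=T actual=T -> ctr[1]=3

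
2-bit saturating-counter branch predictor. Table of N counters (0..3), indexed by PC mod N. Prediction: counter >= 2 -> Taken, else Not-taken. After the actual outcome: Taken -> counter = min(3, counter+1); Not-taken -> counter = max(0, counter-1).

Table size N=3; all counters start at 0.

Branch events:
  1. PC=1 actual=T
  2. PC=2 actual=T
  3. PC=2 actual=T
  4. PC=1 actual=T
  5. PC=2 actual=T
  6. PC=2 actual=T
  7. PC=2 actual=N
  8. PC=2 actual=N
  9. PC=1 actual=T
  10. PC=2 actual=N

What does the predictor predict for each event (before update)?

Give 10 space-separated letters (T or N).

Ev 1: PC=1 idx=1 pred=N actual=T -> ctr[1]=1
Ev 2: PC=2 idx=2 pred=N actual=T -> ctr[2]=1
Ev 3: PC=2 idx=2 pred=N actual=T -> ctr[2]=2
Ev 4: PC=1 idx=1 pred=N actual=T -> ctr[1]=2
Ev 5: PC=2 idx=2 pred=T actual=T -> ctr[2]=3
Ev 6: PC=2 idx=2 pred=T actual=T -> ctr[2]=3
Ev 7: PC=2 idx=2 pred=T actual=N -> ctr[2]=2
Ev 8: PC=2 idx=2 pred=T actual=N -> ctr[2]=1
Ev 9: PC=1 idx=1 pred=T actual=T -> ctr[1]=3
Ev 10: PC=2 idx=2 pred=N actual=N -> ctr[2]=0

Answer: N N N N T T T T T N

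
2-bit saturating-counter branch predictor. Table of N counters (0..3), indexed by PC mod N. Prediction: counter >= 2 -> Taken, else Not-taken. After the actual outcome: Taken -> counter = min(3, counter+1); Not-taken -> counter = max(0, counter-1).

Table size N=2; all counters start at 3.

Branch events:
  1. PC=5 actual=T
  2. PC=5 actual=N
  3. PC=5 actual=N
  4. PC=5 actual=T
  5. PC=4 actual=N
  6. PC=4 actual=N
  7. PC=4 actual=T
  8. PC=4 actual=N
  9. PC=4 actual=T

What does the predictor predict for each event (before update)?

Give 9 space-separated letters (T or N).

Answer: T T T N T T N T N

Derivation:
Ev 1: PC=5 idx=1 pred=T actual=T -> ctr[1]=3
Ev 2: PC=5 idx=1 pred=T actual=N -> ctr[1]=2
Ev 3: PC=5 idx=1 pred=T actual=N -> ctr[1]=1
Ev 4: PC=5 idx=1 pred=N actual=T -> ctr[1]=2
Ev 5: PC=4 idx=0 pred=T actual=N -> ctr[0]=2
Ev 6: PC=4 idx=0 pred=T actual=N -> ctr[0]=1
Ev 7: PC=4 idx=0 pred=N actual=T -> ctr[0]=2
Ev 8: PC=4 idx=0 pred=T actual=N -> ctr[0]=1
Ev 9: PC=4 idx=0 pred=N actual=T -> ctr[0]=2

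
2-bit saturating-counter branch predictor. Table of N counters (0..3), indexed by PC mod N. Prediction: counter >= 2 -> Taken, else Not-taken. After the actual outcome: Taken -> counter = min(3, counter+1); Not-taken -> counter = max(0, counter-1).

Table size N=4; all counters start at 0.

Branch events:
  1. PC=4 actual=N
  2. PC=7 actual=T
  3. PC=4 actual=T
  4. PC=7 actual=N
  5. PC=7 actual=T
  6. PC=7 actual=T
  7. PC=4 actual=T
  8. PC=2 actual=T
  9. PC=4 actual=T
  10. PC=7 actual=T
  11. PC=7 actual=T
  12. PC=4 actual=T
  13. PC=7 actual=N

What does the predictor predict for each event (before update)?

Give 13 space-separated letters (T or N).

Ev 1: PC=4 idx=0 pred=N actual=N -> ctr[0]=0
Ev 2: PC=7 idx=3 pred=N actual=T -> ctr[3]=1
Ev 3: PC=4 idx=0 pred=N actual=T -> ctr[0]=1
Ev 4: PC=7 idx=3 pred=N actual=N -> ctr[3]=0
Ev 5: PC=7 idx=3 pred=N actual=T -> ctr[3]=1
Ev 6: PC=7 idx=3 pred=N actual=T -> ctr[3]=2
Ev 7: PC=4 idx=0 pred=N actual=T -> ctr[0]=2
Ev 8: PC=2 idx=2 pred=N actual=T -> ctr[2]=1
Ev 9: PC=4 idx=0 pred=T actual=T -> ctr[0]=3
Ev 10: PC=7 idx=3 pred=T actual=T -> ctr[3]=3
Ev 11: PC=7 idx=3 pred=T actual=T -> ctr[3]=3
Ev 12: PC=4 idx=0 pred=T actual=T -> ctr[0]=3
Ev 13: PC=7 idx=3 pred=T actual=N -> ctr[3]=2

Answer: N N N N N N N N T T T T T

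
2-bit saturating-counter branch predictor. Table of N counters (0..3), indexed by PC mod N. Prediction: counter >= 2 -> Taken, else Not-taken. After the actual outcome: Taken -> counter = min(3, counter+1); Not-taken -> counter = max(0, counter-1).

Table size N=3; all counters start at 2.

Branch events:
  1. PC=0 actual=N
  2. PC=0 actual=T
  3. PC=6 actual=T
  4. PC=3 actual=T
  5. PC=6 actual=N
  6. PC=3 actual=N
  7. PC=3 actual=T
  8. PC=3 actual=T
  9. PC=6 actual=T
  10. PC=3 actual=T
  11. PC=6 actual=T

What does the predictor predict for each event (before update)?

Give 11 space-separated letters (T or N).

Ev 1: PC=0 idx=0 pred=T actual=N -> ctr[0]=1
Ev 2: PC=0 idx=0 pred=N actual=T -> ctr[0]=2
Ev 3: PC=6 idx=0 pred=T actual=T -> ctr[0]=3
Ev 4: PC=3 idx=0 pred=T actual=T -> ctr[0]=3
Ev 5: PC=6 idx=0 pred=T actual=N -> ctr[0]=2
Ev 6: PC=3 idx=0 pred=T actual=N -> ctr[0]=1
Ev 7: PC=3 idx=0 pred=N actual=T -> ctr[0]=2
Ev 8: PC=3 idx=0 pred=T actual=T -> ctr[0]=3
Ev 9: PC=6 idx=0 pred=T actual=T -> ctr[0]=3
Ev 10: PC=3 idx=0 pred=T actual=T -> ctr[0]=3
Ev 11: PC=6 idx=0 pred=T actual=T -> ctr[0]=3

Answer: T N T T T T N T T T T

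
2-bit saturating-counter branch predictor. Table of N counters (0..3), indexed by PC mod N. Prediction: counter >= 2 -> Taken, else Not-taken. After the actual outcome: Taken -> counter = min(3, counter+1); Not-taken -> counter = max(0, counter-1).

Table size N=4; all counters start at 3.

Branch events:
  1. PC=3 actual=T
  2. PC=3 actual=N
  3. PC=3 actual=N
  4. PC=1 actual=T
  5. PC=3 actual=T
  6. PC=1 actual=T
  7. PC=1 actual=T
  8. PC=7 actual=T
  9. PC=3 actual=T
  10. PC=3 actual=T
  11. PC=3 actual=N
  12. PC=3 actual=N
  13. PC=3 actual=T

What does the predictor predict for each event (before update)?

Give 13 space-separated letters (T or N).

Answer: T T T T N T T T T T T T N

Derivation:
Ev 1: PC=3 idx=3 pred=T actual=T -> ctr[3]=3
Ev 2: PC=3 idx=3 pred=T actual=N -> ctr[3]=2
Ev 3: PC=3 idx=3 pred=T actual=N -> ctr[3]=1
Ev 4: PC=1 idx=1 pred=T actual=T -> ctr[1]=3
Ev 5: PC=3 idx=3 pred=N actual=T -> ctr[3]=2
Ev 6: PC=1 idx=1 pred=T actual=T -> ctr[1]=3
Ev 7: PC=1 idx=1 pred=T actual=T -> ctr[1]=3
Ev 8: PC=7 idx=3 pred=T actual=T -> ctr[3]=3
Ev 9: PC=3 idx=3 pred=T actual=T -> ctr[3]=3
Ev 10: PC=3 idx=3 pred=T actual=T -> ctr[3]=3
Ev 11: PC=3 idx=3 pred=T actual=N -> ctr[3]=2
Ev 12: PC=3 idx=3 pred=T actual=N -> ctr[3]=1
Ev 13: PC=3 idx=3 pred=N actual=T -> ctr[3]=2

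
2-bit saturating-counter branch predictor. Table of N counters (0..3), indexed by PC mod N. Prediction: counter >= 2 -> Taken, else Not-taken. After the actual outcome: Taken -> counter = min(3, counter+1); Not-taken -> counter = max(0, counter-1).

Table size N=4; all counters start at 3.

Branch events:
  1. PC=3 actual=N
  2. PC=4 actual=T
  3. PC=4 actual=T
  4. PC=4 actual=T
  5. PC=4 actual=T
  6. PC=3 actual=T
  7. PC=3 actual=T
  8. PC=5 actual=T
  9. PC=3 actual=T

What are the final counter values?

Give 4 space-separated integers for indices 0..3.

Answer: 3 3 3 3

Derivation:
Ev 1: PC=3 idx=3 pred=T actual=N -> ctr[3]=2
Ev 2: PC=4 idx=0 pred=T actual=T -> ctr[0]=3
Ev 3: PC=4 idx=0 pred=T actual=T -> ctr[0]=3
Ev 4: PC=4 idx=0 pred=T actual=T -> ctr[0]=3
Ev 5: PC=4 idx=0 pred=T actual=T -> ctr[0]=3
Ev 6: PC=3 idx=3 pred=T actual=T -> ctr[3]=3
Ev 7: PC=3 idx=3 pred=T actual=T -> ctr[3]=3
Ev 8: PC=5 idx=1 pred=T actual=T -> ctr[1]=3
Ev 9: PC=3 idx=3 pred=T actual=T -> ctr[3]=3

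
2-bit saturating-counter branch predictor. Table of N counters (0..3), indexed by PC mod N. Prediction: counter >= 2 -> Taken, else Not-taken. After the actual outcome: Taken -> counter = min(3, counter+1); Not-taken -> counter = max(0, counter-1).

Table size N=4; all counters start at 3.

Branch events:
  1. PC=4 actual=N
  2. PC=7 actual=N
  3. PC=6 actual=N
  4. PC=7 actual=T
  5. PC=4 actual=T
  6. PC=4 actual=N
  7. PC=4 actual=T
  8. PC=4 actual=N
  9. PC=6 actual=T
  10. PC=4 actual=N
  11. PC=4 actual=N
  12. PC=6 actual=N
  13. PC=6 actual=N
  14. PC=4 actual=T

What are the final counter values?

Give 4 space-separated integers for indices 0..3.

Ev 1: PC=4 idx=0 pred=T actual=N -> ctr[0]=2
Ev 2: PC=7 idx=3 pred=T actual=N -> ctr[3]=2
Ev 3: PC=6 idx=2 pred=T actual=N -> ctr[2]=2
Ev 4: PC=7 idx=3 pred=T actual=T -> ctr[3]=3
Ev 5: PC=4 idx=0 pred=T actual=T -> ctr[0]=3
Ev 6: PC=4 idx=0 pred=T actual=N -> ctr[0]=2
Ev 7: PC=4 idx=0 pred=T actual=T -> ctr[0]=3
Ev 8: PC=4 idx=0 pred=T actual=N -> ctr[0]=2
Ev 9: PC=6 idx=2 pred=T actual=T -> ctr[2]=3
Ev 10: PC=4 idx=0 pred=T actual=N -> ctr[0]=1
Ev 11: PC=4 idx=0 pred=N actual=N -> ctr[0]=0
Ev 12: PC=6 idx=2 pred=T actual=N -> ctr[2]=2
Ev 13: PC=6 idx=2 pred=T actual=N -> ctr[2]=1
Ev 14: PC=4 idx=0 pred=N actual=T -> ctr[0]=1

Answer: 1 3 1 3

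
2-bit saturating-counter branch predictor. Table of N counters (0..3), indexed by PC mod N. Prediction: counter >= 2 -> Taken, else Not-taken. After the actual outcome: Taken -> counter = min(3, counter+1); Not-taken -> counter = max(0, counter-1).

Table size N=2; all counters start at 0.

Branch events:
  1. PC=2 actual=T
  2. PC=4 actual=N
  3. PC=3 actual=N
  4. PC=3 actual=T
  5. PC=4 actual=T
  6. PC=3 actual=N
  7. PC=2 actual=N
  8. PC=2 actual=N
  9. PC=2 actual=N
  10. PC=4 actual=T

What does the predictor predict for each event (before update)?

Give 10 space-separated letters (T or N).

Ev 1: PC=2 idx=0 pred=N actual=T -> ctr[0]=1
Ev 2: PC=4 idx=0 pred=N actual=N -> ctr[0]=0
Ev 3: PC=3 idx=1 pred=N actual=N -> ctr[1]=0
Ev 4: PC=3 idx=1 pred=N actual=T -> ctr[1]=1
Ev 5: PC=4 idx=0 pred=N actual=T -> ctr[0]=1
Ev 6: PC=3 idx=1 pred=N actual=N -> ctr[1]=0
Ev 7: PC=2 idx=0 pred=N actual=N -> ctr[0]=0
Ev 8: PC=2 idx=0 pred=N actual=N -> ctr[0]=0
Ev 9: PC=2 idx=0 pred=N actual=N -> ctr[0]=0
Ev 10: PC=4 idx=0 pred=N actual=T -> ctr[0]=1

Answer: N N N N N N N N N N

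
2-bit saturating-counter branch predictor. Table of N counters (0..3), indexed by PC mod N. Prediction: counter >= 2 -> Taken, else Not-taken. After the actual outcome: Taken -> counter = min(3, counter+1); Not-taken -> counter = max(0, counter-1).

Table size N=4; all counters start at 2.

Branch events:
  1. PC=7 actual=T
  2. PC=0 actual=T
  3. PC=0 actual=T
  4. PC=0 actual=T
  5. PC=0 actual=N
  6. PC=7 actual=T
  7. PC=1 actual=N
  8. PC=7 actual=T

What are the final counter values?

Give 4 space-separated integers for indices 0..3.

Ev 1: PC=7 idx=3 pred=T actual=T -> ctr[3]=3
Ev 2: PC=0 idx=0 pred=T actual=T -> ctr[0]=3
Ev 3: PC=0 idx=0 pred=T actual=T -> ctr[0]=3
Ev 4: PC=0 idx=0 pred=T actual=T -> ctr[0]=3
Ev 5: PC=0 idx=0 pred=T actual=N -> ctr[0]=2
Ev 6: PC=7 idx=3 pred=T actual=T -> ctr[3]=3
Ev 7: PC=1 idx=1 pred=T actual=N -> ctr[1]=1
Ev 8: PC=7 idx=3 pred=T actual=T -> ctr[3]=3

Answer: 2 1 2 3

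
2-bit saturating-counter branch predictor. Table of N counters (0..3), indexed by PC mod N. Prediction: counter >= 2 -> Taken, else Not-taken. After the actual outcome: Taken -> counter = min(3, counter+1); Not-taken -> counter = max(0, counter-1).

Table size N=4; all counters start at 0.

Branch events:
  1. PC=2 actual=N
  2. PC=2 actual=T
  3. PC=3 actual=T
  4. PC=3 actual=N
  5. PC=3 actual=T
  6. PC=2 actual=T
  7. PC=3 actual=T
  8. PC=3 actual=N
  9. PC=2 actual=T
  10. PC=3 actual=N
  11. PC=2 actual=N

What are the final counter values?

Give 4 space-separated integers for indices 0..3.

Answer: 0 0 2 0

Derivation:
Ev 1: PC=2 idx=2 pred=N actual=N -> ctr[2]=0
Ev 2: PC=2 idx=2 pred=N actual=T -> ctr[2]=1
Ev 3: PC=3 idx=3 pred=N actual=T -> ctr[3]=1
Ev 4: PC=3 idx=3 pred=N actual=N -> ctr[3]=0
Ev 5: PC=3 idx=3 pred=N actual=T -> ctr[3]=1
Ev 6: PC=2 idx=2 pred=N actual=T -> ctr[2]=2
Ev 7: PC=3 idx=3 pred=N actual=T -> ctr[3]=2
Ev 8: PC=3 idx=3 pred=T actual=N -> ctr[3]=1
Ev 9: PC=2 idx=2 pred=T actual=T -> ctr[2]=3
Ev 10: PC=3 idx=3 pred=N actual=N -> ctr[3]=0
Ev 11: PC=2 idx=2 pred=T actual=N -> ctr[2]=2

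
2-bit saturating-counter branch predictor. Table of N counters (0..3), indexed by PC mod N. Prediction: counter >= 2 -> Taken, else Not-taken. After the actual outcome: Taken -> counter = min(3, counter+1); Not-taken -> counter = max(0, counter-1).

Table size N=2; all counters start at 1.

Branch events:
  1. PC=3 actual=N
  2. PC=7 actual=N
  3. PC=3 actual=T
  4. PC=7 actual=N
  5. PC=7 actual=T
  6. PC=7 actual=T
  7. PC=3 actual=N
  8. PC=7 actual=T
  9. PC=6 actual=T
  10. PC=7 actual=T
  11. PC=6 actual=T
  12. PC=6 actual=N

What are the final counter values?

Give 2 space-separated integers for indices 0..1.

Ev 1: PC=3 idx=1 pred=N actual=N -> ctr[1]=0
Ev 2: PC=7 idx=1 pred=N actual=N -> ctr[1]=0
Ev 3: PC=3 idx=1 pred=N actual=T -> ctr[1]=1
Ev 4: PC=7 idx=1 pred=N actual=N -> ctr[1]=0
Ev 5: PC=7 idx=1 pred=N actual=T -> ctr[1]=1
Ev 6: PC=7 idx=1 pred=N actual=T -> ctr[1]=2
Ev 7: PC=3 idx=1 pred=T actual=N -> ctr[1]=1
Ev 8: PC=7 idx=1 pred=N actual=T -> ctr[1]=2
Ev 9: PC=6 idx=0 pred=N actual=T -> ctr[0]=2
Ev 10: PC=7 idx=1 pred=T actual=T -> ctr[1]=3
Ev 11: PC=6 idx=0 pred=T actual=T -> ctr[0]=3
Ev 12: PC=6 idx=0 pred=T actual=N -> ctr[0]=2

Answer: 2 3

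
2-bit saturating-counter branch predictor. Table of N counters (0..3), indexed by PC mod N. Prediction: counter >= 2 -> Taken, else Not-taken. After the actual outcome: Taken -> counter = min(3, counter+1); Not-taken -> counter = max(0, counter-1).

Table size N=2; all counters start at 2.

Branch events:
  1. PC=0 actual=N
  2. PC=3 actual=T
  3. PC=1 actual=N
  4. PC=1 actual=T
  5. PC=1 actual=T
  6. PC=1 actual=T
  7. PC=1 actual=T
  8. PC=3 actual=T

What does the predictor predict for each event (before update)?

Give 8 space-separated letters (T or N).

Answer: T T T T T T T T

Derivation:
Ev 1: PC=0 idx=0 pred=T actual=N -> ctr[0]=1
Ev 2: PC=3 idx=1 pred=T actual=T -> ctr[1]=3
Ev 3: PC=1 idx=1 pred=T actual=N -> ctr[1]=2
Ev 4: PC=1 idx=1 pred=T actual=T -> ctr[1]=3
Ev 5: PC=1 idx=1 pred=T actual=T -> ctr[1]=3
Ev 6: PC=1 idx=1 pred=T actual=T -> ctr[1]=3
Ev 7: PC=1 idx=1 pred=T actual=T -> ctr[1]=3
Ev 8: PC=3 idx=1 pred=T actual=T -> ctr[1]=3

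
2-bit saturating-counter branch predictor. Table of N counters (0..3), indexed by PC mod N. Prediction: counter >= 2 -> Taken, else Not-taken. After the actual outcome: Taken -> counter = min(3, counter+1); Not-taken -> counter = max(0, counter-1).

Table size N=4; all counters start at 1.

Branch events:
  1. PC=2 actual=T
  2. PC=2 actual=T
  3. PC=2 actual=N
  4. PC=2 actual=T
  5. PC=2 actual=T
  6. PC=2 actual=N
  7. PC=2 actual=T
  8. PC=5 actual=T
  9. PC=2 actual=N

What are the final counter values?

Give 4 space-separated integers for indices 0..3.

Ev 1: PC=2 idx=2 pred=N actual=T -> ctr[2]=2
Ev 2: PC=2 idx=2 pred=T actual=T -> ctr[2]=3
Ev 3: PC=2 idx=2 pred=T actual=N -> ctr[2]=2
Ev 4: PC=2 idx=2 pred=T actual=T -> ctr[2]=3
Ev 5: PC=2 idx=2 pred=T actual=T -> ctr[2]=3
Ev 6: PC=2 idx=2 pred=T actual=N -> ctr[2]=2
Ev 7: PC=2 idx=2 pred=T actual=T -> ctr[2]=3
Ev 8: PC=5 idx=1 pred=N actual=T -> ctr[1]=2
Ev 9: PC=2 idx=2 pred=T actual=N -> ctr[2]=2

Answer: 1 2 2 1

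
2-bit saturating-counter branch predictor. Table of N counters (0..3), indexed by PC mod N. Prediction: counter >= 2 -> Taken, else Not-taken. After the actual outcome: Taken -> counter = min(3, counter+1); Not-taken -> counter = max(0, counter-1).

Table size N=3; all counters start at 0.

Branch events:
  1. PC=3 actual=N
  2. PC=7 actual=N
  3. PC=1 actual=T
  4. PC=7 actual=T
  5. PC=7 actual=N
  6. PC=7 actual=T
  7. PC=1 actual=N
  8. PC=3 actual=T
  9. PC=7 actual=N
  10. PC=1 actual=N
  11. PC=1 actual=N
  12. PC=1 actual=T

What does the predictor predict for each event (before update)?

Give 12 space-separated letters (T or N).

Answer: N N N N T N T N N N N N

Derivation:
Ev 1: PC=3 idx=0 pred=N actual=N -> ctr[0]=0
Ev 2: PC=7 idx=1 pred=N actual=N -> ctr[1]=0
Ev 3: PC=1 idx=1 pred=N actual=T -> ctr[1]=1
Ev 4: PC=7 idx=1 pred=N actual=T -> ctr[1]=2
Ev 5: PC=7 idx=1 pred=T actual=N -> ctr[1]=1
Ev 6: PC=7 idx=1 pred=N actual=T -> ctr[1]=2
Ev 7: PC=1 idx=1 pred=T actual=N -> ctr[1]=1
Ev 8: PC=3 idx=0 pred=N actual=T -> ctr[0]=1
Ev 9: PC=7 idx=1 pred=N actual=N -> ctr[1]=0
Ev 10: PC=1 idx=1 pred=N actual=N -> ctr[1]=0
Ev 11: PC=1 idx=1 pred=N actual=N -> ctr[1]=0
Ev 12: PC=1 idx=1 pred=N actual=T -> ctr[1]=1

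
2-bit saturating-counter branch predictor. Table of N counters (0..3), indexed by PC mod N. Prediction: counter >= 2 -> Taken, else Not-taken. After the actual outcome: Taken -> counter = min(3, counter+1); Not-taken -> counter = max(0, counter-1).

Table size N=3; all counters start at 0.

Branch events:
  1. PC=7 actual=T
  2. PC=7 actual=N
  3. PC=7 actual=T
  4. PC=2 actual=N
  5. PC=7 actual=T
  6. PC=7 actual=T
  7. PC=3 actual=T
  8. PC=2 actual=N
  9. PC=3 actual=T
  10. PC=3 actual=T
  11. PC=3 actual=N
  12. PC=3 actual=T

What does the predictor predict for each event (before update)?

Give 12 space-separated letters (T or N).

Answer: N N N N N T N N N T T T

Derivation:
Ev 1: PC=7 idx=1 pred=N actual=T -> ctr[1]=1
Ev 2: PC=7 idx=1 pred=N actual=N -> ctr[1]=0
Ev 3: PC=7 idx=1 pred=N actual=T -> ctr[1]=1
Ev 4: PC=2 idx=2 pred=N actual=N -> ctr[2]=0
Ev 5: PC=7 idx=1 pred=N actual=T -> ctr[1]=2
Ev 6: PC=7 idx=1 pred=T actual=T -> ctr[1]=3
Ev 7: PC=3 idx=0 pred=N actual=T -> ctr[0]=1
Ev 8: PC=2 idx=2 pred=N actual=N -> ctr[2]=0
Ev 9: PC=3 idx=0 pred=N actual=T -> ctr[0]=2
Ev 10: PC=3 idx=0 pred=T actual=T -> ctr[0]=3
Ev 11: PC=3 idx=0 pred=T actual=N -> ctr[0]=2
Ev 12: PC=3 idx=0 pred=T actual=T -> ctr[0]=3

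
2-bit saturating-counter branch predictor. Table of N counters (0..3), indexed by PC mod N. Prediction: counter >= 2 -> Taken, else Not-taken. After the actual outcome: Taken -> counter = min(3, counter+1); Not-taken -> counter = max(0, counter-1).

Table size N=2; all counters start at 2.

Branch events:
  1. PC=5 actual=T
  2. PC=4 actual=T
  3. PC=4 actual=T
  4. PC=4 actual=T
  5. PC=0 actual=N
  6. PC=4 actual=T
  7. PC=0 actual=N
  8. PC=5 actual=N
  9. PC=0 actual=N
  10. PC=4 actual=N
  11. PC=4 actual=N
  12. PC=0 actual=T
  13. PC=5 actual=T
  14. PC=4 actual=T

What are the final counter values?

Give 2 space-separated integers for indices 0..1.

Ev 1: PC=5 idx=1 pred=T actual=T -> ctr[1]=3
Ev 2: PC=4 idx=0 pred=T actual=T -> ctr[0]=3
Ev 3: PC=4 idx=0 pred=T actual=T -> ctr[0]=3
Ev 4: PC=4 idx=0 pred=T actual=T -> ctr[0]=3
Ev 5: PC=0 idx=0 pred=T actual=N -> ctr[0]=2
Ev 6: PC=4 idx=0 pred=T actual=T -> ctr[0]=3
Ev 7: PC=0 idx=0 pred=T actual=N -> ctr[0]=2
Ev 8: PC=5 idx=1 pred=T actual=N -> ctr[1]=2
Ev 9: PC=0 idx=0 pred=T actual=N -> ctr[0]=1
Ev 10: PC=4 idx=0 pred=N actual=N -> ctr[0]=0
Ev 11: PC=4 idx=0 pred=N actual=N -> ctr[0]=0
Ev 12: PC=0 idx=0 pred=N actual=T -> ctr[0]=1
Ev 13: PC=5 idx=1 pred=T actual=T -> ctr[1]=3
Ev 14: PC=4 idx=0 pred=N actual=T -> ctr[0]=2

Answer: 2 3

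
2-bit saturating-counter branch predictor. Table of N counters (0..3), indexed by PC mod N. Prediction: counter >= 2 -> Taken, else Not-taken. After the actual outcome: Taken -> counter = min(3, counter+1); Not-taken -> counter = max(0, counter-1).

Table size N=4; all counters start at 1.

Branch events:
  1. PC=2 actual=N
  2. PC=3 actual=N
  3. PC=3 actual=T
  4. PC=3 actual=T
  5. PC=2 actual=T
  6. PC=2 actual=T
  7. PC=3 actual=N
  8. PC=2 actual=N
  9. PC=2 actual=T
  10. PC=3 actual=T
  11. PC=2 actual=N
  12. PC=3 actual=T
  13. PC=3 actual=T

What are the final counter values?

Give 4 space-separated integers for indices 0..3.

Answer: 1 1 1 3

Derivation:
Ev 1: PC=2 idx=2 pred=N actual=N -> ctr[2]=0
Ev 2: PC=3 idx=3 pred=N actual=N -> ctr[3]=0
Ev 3: PC=3 idx=3 pred=N actual=T -> ctr[3]=1
Ev 4: PC=3 idx=3 pred=N actual=T -> ctr[3]=2
Ev 5: PC=2 idx=2 pred=N actual=T -> ctr[2]=1
Ev 6: PC=2 idx=2 pred=N actual=T -> ctr[2]=2
Ev 7: PC=3 idx=3 pred=T actual=N -> ctr[3]=1
Ev 8: PC=2 idx=2 pred=T actual=N -> ctr[2]=1
Ev 9: PC=2 idx=2 pred=N actual=T -> ctr[2]=2
Ev 10: PC=3 idx=3 pred=N actual=T -> ctr[3]=2
Ev 11: PC=2 idx=2 pred=T actual=N -> ctr[2]=1
Ev 12: PC=3 idx=3 pred=T actual=T -> ctr[3]=3
Ev 13: PC=3 idx=3 pred=T actual=T -> ctr[3]=3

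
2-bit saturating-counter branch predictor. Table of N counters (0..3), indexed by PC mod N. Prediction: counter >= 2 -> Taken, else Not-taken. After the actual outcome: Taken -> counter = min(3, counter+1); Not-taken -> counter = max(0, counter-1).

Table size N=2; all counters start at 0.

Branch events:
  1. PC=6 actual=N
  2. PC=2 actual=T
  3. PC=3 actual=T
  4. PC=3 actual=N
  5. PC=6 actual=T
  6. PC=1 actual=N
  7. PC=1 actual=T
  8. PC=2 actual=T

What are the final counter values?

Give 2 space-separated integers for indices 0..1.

Ev 1: PC=6 idx=0 pred=N actual=N -> ctr[0]=0
Ev 2: PC=2 idx=0 pred=N actual=T -> ctr[0]=1
Ev 3: PC=3 idx=1 pred=N actual=T -> ctr[1]=1
Ev 4: PC=3 idx=1 pred=N actual=N -> ctr[1]=0
Ev 5: PC=6 idx=0 pred=N actual=T -> ctr[0]=2
Ev 6: PC=1 idx=1 pred=N actual=N -> ctr[1]=0
Ev 7: PC=1 idx=1 pred=N actual=T -> ctr[1]=1
Ev 8: PC=2 idx=0 pred=T actual=T -> ctr[0]=3

Answer: 3 1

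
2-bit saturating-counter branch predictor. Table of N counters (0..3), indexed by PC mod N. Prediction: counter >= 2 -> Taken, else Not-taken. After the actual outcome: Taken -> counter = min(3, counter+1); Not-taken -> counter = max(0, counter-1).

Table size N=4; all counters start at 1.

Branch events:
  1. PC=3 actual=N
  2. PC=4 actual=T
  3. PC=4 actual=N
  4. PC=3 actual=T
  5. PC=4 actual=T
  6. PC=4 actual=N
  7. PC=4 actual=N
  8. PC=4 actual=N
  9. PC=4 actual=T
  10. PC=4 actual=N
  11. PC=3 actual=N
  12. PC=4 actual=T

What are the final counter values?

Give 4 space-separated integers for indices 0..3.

Answer: 1 1 1 0

Derivation:
Ev 1: PC=3 idx=3 pred=N actual=N -> ctr[3]=0
Ev 2: PC=4 idx=0 pred=N actual=T -> ctr[0]=2
Ev 3: PC=4 idx=0 pred=T actual=N -> ctr[0]=1
Ev 4: PC=3 idx=3 pred=N actual=T -> ctr[3]=1
Ev 5: PC=4 idx=0 pred=N actual=T -> ctr[0]=2
Ev 6: PC=4 idx=0 pred=T actual=N -> ctr[0]=1
Ev 7: PC=4 idx=0 pred=N actual=N -> ctr[0]=0
Ev 8: PC=4 idx=0 pred=N actual=N -> ctr[0]=0
Ev 9: PC=4 idx=0 pred=N actual=T -> ctr[0]=1
Ev 10: PC=4 idx=0 pred=N actual=N -> ctr[0]=0
Ev 11: PC=3 idx=3 pred=N actual=N -> ctr[3]=0
Ev 12: PC=4 idx=0 pred=N actual=T -> ctr[0]=1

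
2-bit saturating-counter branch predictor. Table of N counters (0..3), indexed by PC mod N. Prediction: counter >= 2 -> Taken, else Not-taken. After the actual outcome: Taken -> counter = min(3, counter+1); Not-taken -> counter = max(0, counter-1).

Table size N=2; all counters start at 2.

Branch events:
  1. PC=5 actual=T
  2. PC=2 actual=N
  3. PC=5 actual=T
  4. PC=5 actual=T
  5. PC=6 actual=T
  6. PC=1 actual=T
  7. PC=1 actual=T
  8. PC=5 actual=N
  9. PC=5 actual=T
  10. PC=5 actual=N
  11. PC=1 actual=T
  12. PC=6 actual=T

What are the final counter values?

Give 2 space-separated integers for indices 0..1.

Ev 1: PC=5 idx=1 pred=T actual=T -> ctr[1]=3
Ev 2: PC=2 idx=0 pred=T actual=N -> ctr[0]=1
Ev 3: PC=5 idx=1 pred=T actual=T -> ctr[1]=3
Ev 4: PC=5 idx=1 pred=T actual=T -> ctr[1]=3
Ev 5: PC=6 idx=0 pred=N actual=T -> ctr[0]=2
Ev 6: PC=1 idx=1 pred=T actual=T -> ctr[1]=3
Ev 7: PC=1 idx=1 pred=T actual=T -> ctr[1]=3
Ev 8: PC=5 idx=1 pred=T actual=N -> ctr[1]=2
Ev 9: PC=5 idx=1 pred=T actual=T -> ctr[1]=3
Ev 10: PC=5 idx=1 pred=T actual=N -> ctr[1]=2
Ev 11: PC=1 idx=1 pred=T actual=T -> ctr[1]=3
Ev 12: PC=6 idx=0 pred=T actual=T -> ctr[0]=3

Answer: 3 3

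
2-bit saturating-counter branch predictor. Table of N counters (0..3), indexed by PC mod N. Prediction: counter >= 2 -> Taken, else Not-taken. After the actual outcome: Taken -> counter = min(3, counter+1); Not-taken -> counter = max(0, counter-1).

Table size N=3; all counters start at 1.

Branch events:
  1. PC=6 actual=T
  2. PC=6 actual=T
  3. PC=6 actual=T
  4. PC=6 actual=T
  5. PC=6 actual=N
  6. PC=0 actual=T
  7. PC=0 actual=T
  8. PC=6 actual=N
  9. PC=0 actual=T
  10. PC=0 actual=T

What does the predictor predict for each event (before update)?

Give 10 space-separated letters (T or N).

Ev 1: PC=6 idx=0 pred=N actual=T -> ctr[0]=2
Ev 2: PC=6 idx=0 pred=T actual=T -> ctr[0]=3
Ev 3: PC=6 idx=0 pred=T actual=T -> ctr[0]=3
Ev 4: PC=6 idx=0 pred=T actual=T -> ctr[0]=3
Ev 5: PC=6 idx=0 pred=T actual=N -> ctr[0]=2
Ev 6: PC=0 idx=0 pred=T actual=T -> ctr[0]=3
Ev 7: PC=0 idx=0 pred=T actual=T -> ctr[0]=3
Ev 8: PC=6 idx=0 pred=T actual=N -> ctr[0]=2
Ev 9: PC=0 idx=0 pred=T actual=T -> ctr[0]=3
Ev 10: PC=0 idx=0 pred=T actual=T -> ctr[0]=3

Answer: N T T T T T T T T T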